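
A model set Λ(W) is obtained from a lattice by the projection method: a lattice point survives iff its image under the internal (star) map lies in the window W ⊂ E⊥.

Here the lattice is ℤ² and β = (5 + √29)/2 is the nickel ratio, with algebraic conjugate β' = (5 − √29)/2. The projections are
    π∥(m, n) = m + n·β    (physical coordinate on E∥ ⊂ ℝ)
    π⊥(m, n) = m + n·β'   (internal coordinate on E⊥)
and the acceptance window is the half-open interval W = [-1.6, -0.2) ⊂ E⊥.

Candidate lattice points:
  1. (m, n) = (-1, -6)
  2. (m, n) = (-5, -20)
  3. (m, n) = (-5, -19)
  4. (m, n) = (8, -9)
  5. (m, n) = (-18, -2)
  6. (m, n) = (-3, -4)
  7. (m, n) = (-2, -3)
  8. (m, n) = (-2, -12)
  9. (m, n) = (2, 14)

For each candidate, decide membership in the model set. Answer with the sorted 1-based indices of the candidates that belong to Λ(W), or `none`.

2, 3, 7, 9

Numerically β ≈ 5.1926 and β' = −1/β ≈ -0.1926.
candidate 1: (m,n)=(-1,-6) → π∥ = -1-6·β ≈ -32.1555, π⊥ = -1-6·β' ≈ 0.1555 ∉ [-1.6, -0.2) ⇒ out
candidate 2: (m,n)=(-5,-20) → π∥ = -5-20·β ≈ -108.8516, π⊥ = -5-20·β' ≈ -1.1484 ∈ [-1.6, -0.2) ⇒ IN Λ
candidate 3: (m,n)=(-5,-19) → π∥ = -5-19·β ≈ -103.6591, π⊥ = -5-19·β' ≈ -1.3409 ∈ [-1.6, -0.2) ⇒ IN Λ
candidate 4: (m,n)=(8,-9) → π∥ = 8-9·β ≈ -38.7332, π⊥ = 8-9·β' ≈ 9.7332 ∉ [-1.6, -0.2) ⇒ out
candidate 5: (m,n)=(-18,-2) → π∥ = -18-2·β ≈ -28.3852, π⊥ = -18-2·β' ≈ -17.6148 ∉ [-1.6, -0.2) ⇒ out
candidate 6: (m,n)=(-3,-4) → π∥ = -3-4·β ≈ -23.7703, π⊥ = -3-4·β' ≈ -2.2297 ∉ [-1.6, -0.2) ⇒ out
candidate 7: (m,n)=(-2,-3) → π∥ = -2-3·β ≈ -17.5777, π⊥ = -2-3·β' ≈ -1.4223 ∈ [-1.6, -0.2) ⇒ IN Λ
candidate 8: (m,n)=(-2,-12) → π∥ = -2-12·β ≈ -64.3110, π⊥ = -2-12·β' ≈ 0.3110 ∉ [-1.6, -0.2) ⇒ out
candidate 9: (m,n)=(2,14) → π∥ = 2+14·β ≈ 74.6962, π⊥ = 2+14·β' ≈ -0.6962 ∈ [-1.6, -0.2) ⇒ IN Λ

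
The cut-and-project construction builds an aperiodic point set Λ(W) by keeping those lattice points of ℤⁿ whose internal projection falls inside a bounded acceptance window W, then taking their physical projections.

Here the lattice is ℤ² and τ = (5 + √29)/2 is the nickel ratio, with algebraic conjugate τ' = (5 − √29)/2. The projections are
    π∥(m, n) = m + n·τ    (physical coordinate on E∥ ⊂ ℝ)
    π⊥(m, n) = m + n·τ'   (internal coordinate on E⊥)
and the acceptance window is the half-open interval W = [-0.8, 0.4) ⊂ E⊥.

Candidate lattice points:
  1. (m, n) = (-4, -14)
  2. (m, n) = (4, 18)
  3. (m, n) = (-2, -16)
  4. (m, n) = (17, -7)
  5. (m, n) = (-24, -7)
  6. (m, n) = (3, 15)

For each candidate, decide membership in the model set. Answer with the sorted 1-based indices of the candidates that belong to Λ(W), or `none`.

Compute τ' = (5−√29)/2 = -0.1926, so π⊥(m,n) = m -0.1926·n.
[1] lift (-4,-14): star map gives -1.3038; window check -0.8 ≤ -1.3038 < 0.4 is false → out
[2] lift (4,18): star map gives 0.5335; window check -0.8 ≤ 0.5335 < 0.4 is false → out
[3] lift (-2,-16): star map gives 1.0813; window check -0.8 ≤ 1.0813 < 0.4 is false → out
[4] lift (17,-7): star map gives 18.3481; window check -0.8 ≤ 18.3481 < 0.4 is false → out
[5] lift (-24,-7): star map gives -22.6519; window check -0.8 ≤ -22.6519 < 0.4 is false → out
[6] lift (3,15): star map gives 0.1113; window check -0.8 ≤ 0.1113 < 0.4 is true → IN Λ

6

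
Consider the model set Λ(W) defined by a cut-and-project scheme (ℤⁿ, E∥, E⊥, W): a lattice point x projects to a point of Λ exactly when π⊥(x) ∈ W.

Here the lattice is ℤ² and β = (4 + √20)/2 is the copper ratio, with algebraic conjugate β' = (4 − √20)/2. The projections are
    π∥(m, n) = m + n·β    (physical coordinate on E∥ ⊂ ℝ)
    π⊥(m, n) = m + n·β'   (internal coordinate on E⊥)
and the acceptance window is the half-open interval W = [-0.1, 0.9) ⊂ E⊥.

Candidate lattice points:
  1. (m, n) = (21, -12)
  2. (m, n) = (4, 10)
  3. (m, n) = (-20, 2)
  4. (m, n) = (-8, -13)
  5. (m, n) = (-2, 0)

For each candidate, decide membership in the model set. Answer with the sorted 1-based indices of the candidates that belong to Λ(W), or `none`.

none

β' = (4−√20)/2 ≈ -0.2361.
candidate 1: (m,n)=(21,-12) → π∥ = 21-12·β ≈ -29.8328, π⊥ = 21-12·β' ≈ 23.8328 ∉ [-0.1, 0.9) ⇒ out
candidate 2: (m,n)=(4,10) → π∥ = 4+10·β ≈ 46.3607, π⊥ = 4+10·β' ≈ 1.6393 ∉ [-0.1, 0.9) ⇒ out
candidate 3: (m,n)=(-20,2) → π∥ = -20+2·β ≈ -11.5279, π⊥ = -20+2·β' ≈ -20.4721 ∉ [-0.1, 0.9) ⇒ out
candidate 4: (m,n)=(-8,-13) → π∥ = -8-13·β ≈ -63.0689, π⊥ = -8-13·β' ≈ -4.9311 ∉ [-0.1, 0.9) ⇒ out
candidate 5: (m,n)=(-2,0) → π∥ = -2+0·β ≈ -2.0000, π⊥ = -2+0·β' ≈ -2.0000 ∉ [-0.1, 0.9) ⇒ out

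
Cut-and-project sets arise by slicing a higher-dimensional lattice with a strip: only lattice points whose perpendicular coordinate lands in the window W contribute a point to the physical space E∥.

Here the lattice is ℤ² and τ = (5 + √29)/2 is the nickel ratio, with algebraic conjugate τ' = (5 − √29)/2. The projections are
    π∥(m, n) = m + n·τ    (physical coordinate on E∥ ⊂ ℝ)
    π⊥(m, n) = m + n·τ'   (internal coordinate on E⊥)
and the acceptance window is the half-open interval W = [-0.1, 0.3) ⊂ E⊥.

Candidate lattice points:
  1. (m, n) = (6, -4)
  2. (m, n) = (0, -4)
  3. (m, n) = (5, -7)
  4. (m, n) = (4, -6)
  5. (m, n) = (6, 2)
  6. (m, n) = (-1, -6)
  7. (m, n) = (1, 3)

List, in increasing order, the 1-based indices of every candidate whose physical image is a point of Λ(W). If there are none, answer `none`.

6

Numerically τ ≈ 5.1926 and τ' = −1/τ ≈ -0.1926.
[1] lift (6,-4): star map gives 6.7703; window check -0.1 ≤ 6.7703 < 0.3 is false → out
[2] lift (0,-4): star map gives 0.7703; window check -0.1 ≤ 0.7703 < 0.3 is false → out
[3] lift (5,-7): star map gives 6.3481; window check -0.1 ≤ 6.3481 < 0.3 is false → out
[4] lift (4,-6): star map gives 5.1555; window check -0.1 ≤ 5.1555 < 0.3 is false → out
[5] lift (6,2): star map gives 5.6148; window check -0.1 ≤ 5.6148 < 0.3 is false → out
[6] lift (-1,-6): star map gives 0.1555; window check -0.1 ≤ 0.1555 < 0.3 is true → IN Λ
[7] lift (1,3): star map gives 0.4223; window check -0.1 ≤ 0.4223 < 0.3 is false → out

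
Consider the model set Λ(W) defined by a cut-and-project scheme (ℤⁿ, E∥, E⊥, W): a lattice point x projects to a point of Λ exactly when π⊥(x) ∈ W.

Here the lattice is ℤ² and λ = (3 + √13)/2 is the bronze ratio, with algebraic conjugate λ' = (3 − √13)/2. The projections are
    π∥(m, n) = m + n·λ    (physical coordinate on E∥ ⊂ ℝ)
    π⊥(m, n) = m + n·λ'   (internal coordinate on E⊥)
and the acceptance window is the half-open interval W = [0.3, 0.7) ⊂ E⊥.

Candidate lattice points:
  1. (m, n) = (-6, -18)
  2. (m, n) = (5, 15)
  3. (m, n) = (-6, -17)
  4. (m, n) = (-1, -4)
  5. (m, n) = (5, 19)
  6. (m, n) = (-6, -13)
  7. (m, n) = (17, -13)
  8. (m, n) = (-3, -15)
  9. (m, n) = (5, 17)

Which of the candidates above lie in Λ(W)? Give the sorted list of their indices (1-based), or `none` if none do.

Numerically λ ≈ 3.302776 and λ' = −1/λ ≈ -0.302776.
#1 (-6,-18): internal coord -6 + (-18)·λ' = -0.550039; -0.550039 ∉ [0.3, 0.7) → out
#2 (5,15): internal coord 5 + (15)·λ' = +0.458365; +0.458365 ∈ [0.3, 0.7) → IN Λ
#3 (-6,-17): internal coord -6 + (-17)·λ' = -0.852814; -0.852814 ∉ [0.3, 0.7) → out
#4 (-1,-4): internal coord -1 + (-4)·λ' = +0.211103; +0.211103 ∉ [0.3, 0.7) → out
#5 (5,19): internal coord 5 + (19)·λ' = -0.752737; -0.752737 ∉ [0.3, 0.7) → out
#6 (-6,-13): internal coord -6 + (-13)·λ' = -2.063917; -2.063917 ∉ [0.3, 0.7) → out
#7 (17,-13): internal coord 17 + (-13)·λ' = +20.936083; +20.936083 ∉ [0.3, 0.7) → out
#8 (-3,-15): internal coord -3 + (-15)·λ' = +1.541635; +1.541635 ∉ [0.3, 0.7) → out
#9 (5,17): internal coord 5 + (17)·λ' = -0.147186; -0.147186 ∉ [0.3, 0.7) → out

2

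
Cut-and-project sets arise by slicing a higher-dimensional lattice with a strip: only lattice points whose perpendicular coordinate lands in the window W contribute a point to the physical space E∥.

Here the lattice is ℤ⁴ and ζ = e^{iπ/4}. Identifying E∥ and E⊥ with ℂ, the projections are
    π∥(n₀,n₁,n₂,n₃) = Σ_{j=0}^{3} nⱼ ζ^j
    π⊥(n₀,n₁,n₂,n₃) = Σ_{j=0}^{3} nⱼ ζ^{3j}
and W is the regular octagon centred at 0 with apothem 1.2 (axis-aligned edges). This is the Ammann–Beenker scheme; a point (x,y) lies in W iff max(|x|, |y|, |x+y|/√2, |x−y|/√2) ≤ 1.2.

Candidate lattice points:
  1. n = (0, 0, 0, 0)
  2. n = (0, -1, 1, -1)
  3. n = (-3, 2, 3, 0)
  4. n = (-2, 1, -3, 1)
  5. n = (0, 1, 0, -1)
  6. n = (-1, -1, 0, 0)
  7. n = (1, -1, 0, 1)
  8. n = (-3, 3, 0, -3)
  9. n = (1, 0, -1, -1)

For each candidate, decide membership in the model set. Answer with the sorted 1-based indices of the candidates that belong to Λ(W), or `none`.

1, 6, 9

π⊥(n) = n₀ + n₁ζ³ + n₂ζ⁶ + n₃ζ⁹ where ζ = e^{iπ/4}.
candidate 1: n = (0, 0, 0, 0) → π⊥ ≈ (+0.000000, +0.000000); max(|x|,|y|,|x±y|/√2) = 0.000000 ≤ 1.2 ⇒ ∈ W
candidate 2: n = (0, -1, 1, -1) → π⊥ ≈ (+0.000000, -2.414214); max(|x|,|y|,|x±y|/√2) = 2.414214 > 1.2 ⇒ ∉ W
candidate 3: n = (-3, 2, 3, 0) → π⊥ ≈ (-4.414214, -1.585786); max(|x|,|y|,|x±y|/√2) = 4.414214 > 1.2 ⇒ ∉ W
candidate 4: n = (-2, 1, -3, 1) → π⊥ ≈ (-2.000000, +4.414214); max(|x|,|y|,|x±y|/√2) = 4.535534 > 1.2 ⇒ ∉ W
candidate 5: n = (0, 1, 0, -1) → π⊥ ≈ (-1.414214, +0.000000); max(|x|,|y|,|x±y|/√2) = 1.414214 > 1.2 ⇒ ∉ W
candidate 6: n = (-1, -1, 0, 0) → π⊥ ≈ (-0.292893, -0.707107); max(|x|,|y|,|x±y|/√2) = 0.707107 ≤ 1.2 ⇒ ∈ W
candidate 7: n = (1, -1, 0, 1) → π⊥ ≈ (+2.414214, +0.000000); max(|x|,|y|,|x±y|/√2) = 2.414214 > 1.2 ⇒ ∉ W
candidate 8: n = (-3, 3, 0, -3) → π⊥ ≈ (-7.242641, +0.000000); max(|x|,|y|,|x±y|/√2) = 7.242641 > 1.2 ⇒ ∉ W
candidate 9: n = (1, 0, -1, -1) → π⊥ ≈ (+0.292893, +0.292893); max(|x|,|y|,|x±y|/√2) = 0.414214 ≤ 1.2 ⇒ ∈ W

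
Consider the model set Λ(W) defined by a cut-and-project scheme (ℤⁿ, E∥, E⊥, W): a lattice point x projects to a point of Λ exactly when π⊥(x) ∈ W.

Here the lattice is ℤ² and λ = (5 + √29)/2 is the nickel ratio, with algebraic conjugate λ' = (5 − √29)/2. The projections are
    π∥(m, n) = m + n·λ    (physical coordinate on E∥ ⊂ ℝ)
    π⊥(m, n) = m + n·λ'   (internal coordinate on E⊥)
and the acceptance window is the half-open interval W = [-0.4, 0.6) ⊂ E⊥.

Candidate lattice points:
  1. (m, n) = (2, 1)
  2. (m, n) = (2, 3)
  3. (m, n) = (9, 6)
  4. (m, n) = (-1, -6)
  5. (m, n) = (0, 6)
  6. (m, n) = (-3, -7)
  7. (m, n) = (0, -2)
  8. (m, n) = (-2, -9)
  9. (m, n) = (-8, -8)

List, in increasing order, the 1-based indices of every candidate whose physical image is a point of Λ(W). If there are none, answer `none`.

Compute λ' = (5−√29)/2 = -0.19258, so π⊥(m,n) = m -0.19258·n.
[1] lift (2,1): star map gives 1.80742; window check -0.4 ≤ 1.80742 < 0.6 is false → out
[2] lift (2,3): star map gives 1.42225; window check -0.4 ≤ 1.42225 < 0.6 is false → out
[3] lift (9,6): star map gives 7.84451; window check -0.4 ≤ 7.84451 < 0.6 is false → out
[4] lift (-1,-6): star map gives 0.15549; window check -0.4 ≤ 0.15549 < 0.6 is true → IN Λ
[5] lift (0,6): star map gives -1.15549; window check -0.4 ≤ -1.15549 < 0.6 is false → out
[6] lift (-3,-7): star map gives -1.65192; window check -0.4 ≤ -1.65192 < 0.6 is false → out
[7] lift (0,-2): star map gives 0.38516; window check -0.4 ≤ 0.38516 < 0.6 is true → IN Λ
[8] lift (-2,-9): star map gives -0.26676; window check -0.4 ≤ -0.26676 < 0.6 is true → IN Λ
[9] lift (-8,-8): star map gives -6.45934; window check -0.4 ≤ -6.45934 < 0.6 is false → out

4, 7, 8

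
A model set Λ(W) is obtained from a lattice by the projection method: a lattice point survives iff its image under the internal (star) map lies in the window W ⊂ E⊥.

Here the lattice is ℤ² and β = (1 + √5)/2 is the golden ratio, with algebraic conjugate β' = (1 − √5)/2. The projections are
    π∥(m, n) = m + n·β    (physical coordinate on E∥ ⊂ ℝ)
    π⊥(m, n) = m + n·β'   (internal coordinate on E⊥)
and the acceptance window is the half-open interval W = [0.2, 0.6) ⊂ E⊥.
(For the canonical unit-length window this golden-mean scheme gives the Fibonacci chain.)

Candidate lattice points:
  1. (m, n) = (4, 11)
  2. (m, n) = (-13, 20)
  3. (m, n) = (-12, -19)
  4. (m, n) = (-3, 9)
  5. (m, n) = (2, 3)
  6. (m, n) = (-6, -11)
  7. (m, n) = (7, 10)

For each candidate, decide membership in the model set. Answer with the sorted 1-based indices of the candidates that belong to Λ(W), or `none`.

none

β' = (1−√5)/2 ≈ -0.61803.
candidate 1: (m,n)=(4,11) → π∥ = 4+11·β ≈ 21.79837, π⊥ = 4+11·β' ≈ -2.79837 ∉ [0.2, 0.6) ⇒ out
candidate 2: (m,n)=(-13,20) → π∥ = -13+20·β ≈ 19.36068, π⊥ = -13+20·β' ≈ -25.36068 ∉ [0.2, 0.6) ⇒ out
candidate 3: (m,n)=(-12,-19) → π∥ = -12-19·β ≈ -42.74265, π⊥ = -12-19·β' ≈ -0.25735 ∉ [0.2, 0.6) ⇒ out
candidate 4: (m,n)=(-3,9) → π∥ = -3+9·β ≈ 11.56231, π⊥ = -3+9·β' ≈ -8.56231 ∉ [0.2, 0.6) ⇒ out
candidate 5: (m,n)=(2,3) → π∥ = 2+3·β ≈ 6.85410, π⊥ = 2+3·β' ≈ 0.14590 ∉ [0.2, 0.6) ⇒ out
candidate 6: (m,n)=(-6,-11) → π∥ = -6-11·β ≈ -23.79837, π⊥ = -6-11·β' ≈ 0.79837 ∉ [0.2, 0.6) ⇒ out
candidate 7: (m,n)=(7,10) → π∥ = 7+10·β ≈ 23.18034, π⊥ = 7+10·β' ≈ 0.81966 ∉ [0.2, 0.6) ⇒ out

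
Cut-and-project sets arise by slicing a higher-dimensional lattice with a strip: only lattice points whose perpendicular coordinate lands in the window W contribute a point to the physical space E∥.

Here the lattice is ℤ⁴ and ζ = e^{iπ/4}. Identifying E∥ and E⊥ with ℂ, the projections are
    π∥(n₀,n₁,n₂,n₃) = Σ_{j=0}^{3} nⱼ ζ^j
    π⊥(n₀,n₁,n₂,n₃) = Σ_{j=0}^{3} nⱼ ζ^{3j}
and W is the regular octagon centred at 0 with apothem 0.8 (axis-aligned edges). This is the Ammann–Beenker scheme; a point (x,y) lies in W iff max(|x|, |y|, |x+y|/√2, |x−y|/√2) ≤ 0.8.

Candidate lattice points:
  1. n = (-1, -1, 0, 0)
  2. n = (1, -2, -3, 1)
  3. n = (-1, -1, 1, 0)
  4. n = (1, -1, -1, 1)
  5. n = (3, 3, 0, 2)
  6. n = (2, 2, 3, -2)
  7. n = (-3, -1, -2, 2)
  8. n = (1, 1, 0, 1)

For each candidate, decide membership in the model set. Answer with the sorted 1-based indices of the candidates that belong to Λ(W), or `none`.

Internal map: ζ^{3j} for j=0..3 gives (1,0), (−√2/2,√2/2), (0,−1), (√2/2,√2/2).
candidate 1: n = (-1, -1, 0, 0) → π⊥ ≈ (-0.2929, -0.7071); max(|x|,|y|,|x±y|/√2) = 0.7071 ≤ 0.8 ⇒ ∈ W
candidate 2: n = (1, -2, -3, 1) → π⊥ ≈ (+3.1213, +2.2929); max(|x|,|y|,|x±y|/√2) = 3.8284 > 0.8 ⇒ ∉ W
candidate 3: n = (-1, -1, 1, 0) → π⊥ ≈ (-0.2929, -1.7071); max(|x|,|y|,|x±y|/√2) = 1.7071 > 0.8 ⇒ ∉ W
candidate 4: n = (1, -1, -1, 1) → π⊥ ≈ (+2.4142, +1.0000); max(|x|,|y|,|x±y|/√2) = 2.4142 > 0.8 ⇒ ∉ W
candidate 5: n = (3, 3, 0, 2) → π⊥ ≈ (+2.2929, +3.5355); max(|x|,|y|,|x±y|/√2) = 4.1213 > 0.8 ⇒ ∉ W
candidate 6: n = (2, 2, 3, -2) → π⊥ ≈ (-0.8284, -3.0000); max(|x|,|y|,|x±y|/√2) = 3.0000 > 0.8 ⇒ ∉ W
candidate 7: n = (-3, -1, -2, 2) → π⊥ ≈ (-0.8787, +2.7071); max(|x|,|y|,|x±y|/√2) = 2.7071 > 0.8 ⇒ ∉ W
candidate 8: n = (1, 1, 0, 1) → π⊥ ≈ (+1.0000, +1.4142); max(|x|,|y|,|x±y|/√2) = 1.7071 > 0.8 ⇒ ∉ W

1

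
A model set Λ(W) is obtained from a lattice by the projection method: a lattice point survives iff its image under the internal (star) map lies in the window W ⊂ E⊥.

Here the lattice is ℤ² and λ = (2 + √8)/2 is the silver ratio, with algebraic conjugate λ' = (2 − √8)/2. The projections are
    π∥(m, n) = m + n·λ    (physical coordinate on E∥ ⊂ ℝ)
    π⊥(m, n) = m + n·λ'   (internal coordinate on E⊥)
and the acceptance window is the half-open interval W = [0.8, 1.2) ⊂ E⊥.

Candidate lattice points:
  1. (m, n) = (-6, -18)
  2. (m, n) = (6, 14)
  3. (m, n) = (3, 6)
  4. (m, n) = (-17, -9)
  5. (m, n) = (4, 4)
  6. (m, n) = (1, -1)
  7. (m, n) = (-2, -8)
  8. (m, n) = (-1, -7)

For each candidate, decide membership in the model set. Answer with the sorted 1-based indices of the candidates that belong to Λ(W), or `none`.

none

λ' = (2−√8)/2 ≈ -0.4142.
[1] lift (-6,-18): star map gives 1.4558; window check 0.8 ≤ 1.4558 < 1.2 is false → out
[2] lift (6,14): star map gives 0.2010; window check 0.8 ≤ 0.2010 < 1.2 is false → out
[3] lift (3,6): star map gives 0.5147; window check 0.8 ≤ 0.5147 < 1.2 is false → out
[4] lift (-17,-9): star map gives -13.2721; window check 0.8 ≤ -13.2721 < 1.2 is false → out
[5] lift (4,4): star map gives 2.3431; window check 0.8 ≤ 2.3431 < 1.2 is false → out
[6] lift (1,-1): star map gives 1.4142; window check 0.8 ≤ 1.4142 < 1.2 is false → out
[7] lift (-2,-8): star map gives 1.3137; window check 0.8 ≤ 1.3137 < 1.2 is false → out
[8] lift (-1,-7): star map gives 1.8995; window check 0.8 ≤ 1.8995 < 1.2 is false → out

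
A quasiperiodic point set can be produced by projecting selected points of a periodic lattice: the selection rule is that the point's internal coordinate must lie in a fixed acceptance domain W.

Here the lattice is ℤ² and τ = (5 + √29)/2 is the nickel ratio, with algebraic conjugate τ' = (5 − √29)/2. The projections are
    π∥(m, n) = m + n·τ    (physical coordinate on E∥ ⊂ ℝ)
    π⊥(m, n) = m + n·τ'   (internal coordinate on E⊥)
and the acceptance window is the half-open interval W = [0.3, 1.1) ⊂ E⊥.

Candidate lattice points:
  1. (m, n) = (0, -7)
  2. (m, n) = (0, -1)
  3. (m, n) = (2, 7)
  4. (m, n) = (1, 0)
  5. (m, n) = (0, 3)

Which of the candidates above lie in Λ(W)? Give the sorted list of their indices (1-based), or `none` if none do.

3, 4

Numerically τ ≈ 5.1926 and τ' = −1/τ ≈ -0.1926.
candidate 1: (m,n)=(0,-7) → π∥ = 0-7·τ ≈ -36.3481, π⊥ = 0-7·τ' ≈ 1.3481 ∉ [0.3, 1.1) ⇒ out
candidate 2: (m,n)=(0,-1) → π∥ = 0-1·τ ≈ -5.1926, π⊥ = 0-1·τ' ≈ 0.1926 ∉ [0.3, 1.1) ⇒ out
candidate 3: (m,n)=(2,7) → π∥ = 2+7·τ ≈ 38.3481, π⊥ = 2+7·τ' ≈ 0.6519 ∈ [0.3, 1.1) ⇒ IN Λ
candidate 4: (m,n)=(1,0) → π∥ = 1+0·τ ≈ 1.0000, π⊥ = 1+0·τ' ≈ 1.0000 ∈ [0.3, 1.1) ⇒ IN Λ
candidate 5: (m,n)=(0,3) → π∥ = 0+3·τ ≈ 15.5777, π⊥ = 0+3·τ' ≈ -0.5777 ∉ [0.3, 1.1) ⇒ out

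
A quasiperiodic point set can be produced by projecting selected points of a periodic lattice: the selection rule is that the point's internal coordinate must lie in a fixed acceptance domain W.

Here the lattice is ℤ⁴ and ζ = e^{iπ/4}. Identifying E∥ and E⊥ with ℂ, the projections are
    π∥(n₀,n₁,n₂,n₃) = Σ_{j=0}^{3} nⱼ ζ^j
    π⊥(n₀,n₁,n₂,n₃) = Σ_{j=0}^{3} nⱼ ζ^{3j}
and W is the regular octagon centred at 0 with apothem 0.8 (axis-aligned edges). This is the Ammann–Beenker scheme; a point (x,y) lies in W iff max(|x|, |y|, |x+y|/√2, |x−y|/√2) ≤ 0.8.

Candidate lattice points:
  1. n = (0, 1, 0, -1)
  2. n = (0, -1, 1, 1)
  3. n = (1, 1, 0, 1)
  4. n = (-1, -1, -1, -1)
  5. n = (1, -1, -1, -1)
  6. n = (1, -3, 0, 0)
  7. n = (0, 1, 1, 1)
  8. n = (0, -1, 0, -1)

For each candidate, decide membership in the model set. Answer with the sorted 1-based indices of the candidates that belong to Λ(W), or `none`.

π⊥(n) = n₀ + n₁ζ³ + n₂ζ⁶ + n₃ζ⁹ where ζ = e^{iπ/4}.
candidate 1: n = (0, 1, 0, -1) → π⊥ ≈ (-1.4142, +0.0000); max(|x|,|y|,|x±y|/√2) = 1.4142 > 0.8 ⇒ ∉ W
candidate 2: n = (0, -1, 1, 1) → π⊥ ≈ (+1.4142, -1.0000); max(|x|,|y|,|x±y|/√2) = 1.7071 > 0.8 ⇒ ∉ W
candidate 3: n = (1, 1, 0, 1) → π⊥ ≈ (+1.0000, +1.4142); max(|x|,|y|,|x±y|/√2) = 1.7071 > 0.8 ⇒ ∉ W
candidate 4: n = (-1, -1, -1, -1) → π⊥ ≈ (-1.0000, -0.4142); max(|x|,|y|,|x±y|/√2) = 1.0000 > 0.8 ⇒ ∉ W
candidate 5: n = (1, -1, -1, -1) → π⊥ ≈ (+1.0000, -0.4142); max(|x|,|y|,|x±y|/√2) = 1.0000 > 0.8 ⇒ ∉ W
candidate 6: n = (1, -3, 0, 0) → π⊥ ≈ (+3.1213, -2.1213); max(|x|,|y|,|x±y|/√2) = 3.7071 > 0.8 ⇒ ∉ W
candidate 7: n = (0, 1, 1, 1) → π⊥ ≈ (+0.0000, +0.4142); max(|x|,|y|,|x±y|/√2) = 0.4142 ≤ 0.8 ⇒ ∈ W
candidate 8: n = (0, -1, 0, -1) → π⊥ ≈ (+0.0000, -1.4142); max(|x|,|y|,|x±y|/√2) = 1.4142 > 0.8 ⇒ ∉ W

7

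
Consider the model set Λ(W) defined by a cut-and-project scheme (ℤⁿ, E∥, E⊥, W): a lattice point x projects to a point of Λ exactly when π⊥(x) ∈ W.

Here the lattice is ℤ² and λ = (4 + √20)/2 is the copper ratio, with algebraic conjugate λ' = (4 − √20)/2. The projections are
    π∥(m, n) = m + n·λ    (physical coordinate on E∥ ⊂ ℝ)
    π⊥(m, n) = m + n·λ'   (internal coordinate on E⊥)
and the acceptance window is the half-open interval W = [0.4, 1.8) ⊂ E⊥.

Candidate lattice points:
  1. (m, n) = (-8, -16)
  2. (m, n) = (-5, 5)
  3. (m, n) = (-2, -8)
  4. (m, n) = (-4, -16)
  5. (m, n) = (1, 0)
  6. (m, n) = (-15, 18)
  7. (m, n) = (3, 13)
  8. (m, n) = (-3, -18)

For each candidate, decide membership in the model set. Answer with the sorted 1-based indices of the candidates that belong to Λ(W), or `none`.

5, 8

Compute λ' = (4−√20)/2 = -0.23607, so π⊥(m,n) = m -0.23607·n.
#1 (-8,-16): internal coord -8 + (-16)·λ' = -4.22291; -4.22291 ∉ [0.4, 1.8) → out
#2 (-5,5): internal coord -5 + (5)·λ' = -6.18034; -6.18034 ∉ [0.4, 1.8) → out
#3 (-2,-8): internal coord -2 + (-8)·λ' = -0.11146; -0.11146 ∉ [0.4, 1.8) → out
#4 (-4,-16): internal coord -4 + (-16)·λ' = -0.22291; -0.22291 ∉ [0.4, 1.8) → out
#5 (1,0): internal coord 1 + (0)·λ' = +1.00000; +1.00000 ∈ [0.4, 1.8) → IN Λ
#6 (-15,18): internal coord -15 + (18)·λ' = -19.24922; -19.24922 ∉ [0.4, 1.8) → out
#7 (3,13): internal coord 3 + (13)·λ' = -0.06888; -0.06888 ∉ [0.4, 1.8) → out
#8 (-3,-18): internal coord -3 + (-18)·λ' = +1.24922; +1.24922 ∈ [0.4, 1.8) → IN Λ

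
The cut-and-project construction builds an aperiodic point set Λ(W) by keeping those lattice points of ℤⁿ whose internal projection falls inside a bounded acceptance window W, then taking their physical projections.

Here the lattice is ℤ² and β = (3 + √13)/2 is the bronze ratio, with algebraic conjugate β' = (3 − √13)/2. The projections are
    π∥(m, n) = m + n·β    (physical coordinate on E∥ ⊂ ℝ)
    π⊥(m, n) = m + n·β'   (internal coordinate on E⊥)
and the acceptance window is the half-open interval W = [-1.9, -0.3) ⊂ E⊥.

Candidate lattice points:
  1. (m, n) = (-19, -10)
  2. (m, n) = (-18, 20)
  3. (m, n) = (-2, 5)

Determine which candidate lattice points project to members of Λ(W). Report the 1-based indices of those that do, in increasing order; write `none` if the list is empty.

none

Compute β' = (3−√13)/2 = -0.30278, so π⊥(m,n) = m -0.30278·n.
candidate 1: (m,n)=(-19,-10) → π∥ = -19-10·β ≈ -52.02776, π⊥ = -19-10·β' ≈ -15.97224 ∉ [-1.9, -0.3) ⇒ out
candidate 2: (m,n)=(-18,20) → π∥ = -18+20·β ≈ 48.05551, π⊥ = -18+20·β' ≈ -24.05551 ∉ [-1.9, -0.3) ⇒ out
candidate 3: (m,n)=(-2,5) → π∥ = -2+5·β ≈ 14.51388, π⊥ = -2+5·β' ≈ -3.51388 ∉ [-1.9, -0.3) ⇒ out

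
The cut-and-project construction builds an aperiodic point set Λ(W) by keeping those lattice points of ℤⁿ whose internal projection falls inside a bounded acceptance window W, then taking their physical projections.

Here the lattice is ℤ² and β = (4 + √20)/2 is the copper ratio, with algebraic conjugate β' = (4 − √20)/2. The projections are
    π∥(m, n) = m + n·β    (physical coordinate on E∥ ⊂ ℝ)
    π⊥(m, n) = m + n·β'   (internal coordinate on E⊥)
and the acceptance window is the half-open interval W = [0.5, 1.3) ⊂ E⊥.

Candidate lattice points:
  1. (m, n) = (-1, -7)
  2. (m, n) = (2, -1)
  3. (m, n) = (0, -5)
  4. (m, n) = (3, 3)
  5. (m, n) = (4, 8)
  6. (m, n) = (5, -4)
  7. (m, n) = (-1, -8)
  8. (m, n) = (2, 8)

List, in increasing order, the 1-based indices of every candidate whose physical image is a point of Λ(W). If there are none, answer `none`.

Compute β' = (4−√20)/2 = -0.236068, so π⊥(m,n) = m -0.236068·n.
[1] lift (-1,-7): star map gives 0.652476; window check 0.5 ≤ 0.652476 < 1.3 is true → IN Λ
[2] lift (2,-1): star map gives 2.236068; window check 0.5 ≤ 2.236068 < 1.3 is false → out
[3] lift (0,-5): star map gives 1.180340; window check 0.5 ≤ 1.180340 < 1.3 is true → IN Λ
[4] lift (3,3): star map gives 2.291796; window check 0.5 ≤ 2.291796 < 1.3 is false → out
[5] lift (4,8): star map gives 2.111456; window check 0.5 ≤ 2.111456 < 1.3 is false → out
[6] lift (5,-4): star map gives 5.944272; window check 0.5 ≤ 5.944272 < 1.3 is false → out
[7] lift (-1,-8): star map gives 0.888544; window check 0.5 ≤ 0.888544 < 1.3 is true → IN Λ
[8] lift (2,8): star map gives 0.111456; window check 0.5 ≤ 0.111456 < 1.3 is false → out

1, 3, 7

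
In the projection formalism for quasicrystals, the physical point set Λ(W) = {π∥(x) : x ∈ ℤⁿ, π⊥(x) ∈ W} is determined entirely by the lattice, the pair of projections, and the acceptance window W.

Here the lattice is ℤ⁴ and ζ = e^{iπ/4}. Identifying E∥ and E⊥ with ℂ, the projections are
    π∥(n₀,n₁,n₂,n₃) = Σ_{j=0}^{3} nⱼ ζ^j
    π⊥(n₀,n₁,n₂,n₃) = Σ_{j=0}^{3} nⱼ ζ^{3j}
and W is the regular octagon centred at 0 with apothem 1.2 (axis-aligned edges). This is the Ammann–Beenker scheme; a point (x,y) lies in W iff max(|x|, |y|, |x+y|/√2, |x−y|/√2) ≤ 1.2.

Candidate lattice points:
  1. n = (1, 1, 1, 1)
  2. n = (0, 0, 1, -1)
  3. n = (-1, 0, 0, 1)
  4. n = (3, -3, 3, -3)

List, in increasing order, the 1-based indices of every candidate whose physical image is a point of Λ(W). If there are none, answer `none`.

1, 3

π⊥(n) = n₀ + n₁ζ³ + n₂ζ⁶ + n₃ζ⁹ where ζ = e^{iπ/4}.
#1 (1, 1, 1, 1): internal (1.00000, 0.41421); octagon support 1.00000 vs apothem 1.2 → ∈ W
#2 (0, 0, 1, -1): internal (-0.70711, -1.70711); octagon support 1.70711 vs apothem 1.2 → ∉ W
#3 (-1, 0, 0, 1): internal (-0.29289, 0.70711); octagon support 0.70711 vs apothem 1.2 → ∈ W
#4 (3, -3, 3, -3): internal (3.00000, -7.24264); octagon support 7.24264 vs apothem 1.2 → ∉ W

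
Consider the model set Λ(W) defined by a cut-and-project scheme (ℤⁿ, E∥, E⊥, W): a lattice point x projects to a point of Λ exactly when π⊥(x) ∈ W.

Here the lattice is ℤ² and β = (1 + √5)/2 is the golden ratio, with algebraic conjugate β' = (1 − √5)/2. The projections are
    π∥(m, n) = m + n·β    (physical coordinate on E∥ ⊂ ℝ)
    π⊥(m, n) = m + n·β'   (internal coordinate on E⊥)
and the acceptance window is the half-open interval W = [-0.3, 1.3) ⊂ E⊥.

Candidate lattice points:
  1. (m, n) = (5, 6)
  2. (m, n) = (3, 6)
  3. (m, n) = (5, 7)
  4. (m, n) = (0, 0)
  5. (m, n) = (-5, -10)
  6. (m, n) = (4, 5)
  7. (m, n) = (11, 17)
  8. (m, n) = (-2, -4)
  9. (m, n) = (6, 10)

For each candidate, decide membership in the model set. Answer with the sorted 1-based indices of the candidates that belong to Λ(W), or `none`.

Compute β' = (1−√5)/2 = -0.618034, so π⊥(m,n) = m -0.618034·n.
[1] lift (5,6): star map gives 1.291796; window check -0.3 ≤ 1.291796 < 1.3 is true → IN Λ
[2] lift (3,6): star map gives -0.708204; window check -0.3 ≤ -0.708204 < 1.3 is false → out
[3] lift (5,7): star map gives 0.673762; window check -0.3 ≤ 0.673762 < 1.3 is true → IN Λ
[4] lift (0,0): star map gives 0.000000; window check -0.3 ≤ 0.000000 < 1.3 is true → IN Λ
[5] lift (-5,-10): star map gives 1.180340; window check -0.3 ≤ 1.180340 < 1.3 is true → IN Λ
[6] lift (4,5): star map gives 0.909830; window check -0.3 ≤ 0.909830 < 1.3 is true → IN Λ
[7] lift (11,17): star map gives 0.493422; window check -0.3 ≤ 0.493422 < 1.3 is true → IN Λ
[8] lift (-2,-4): star map gives 0.472136; window check -0.3 ≤ 0.472136 < 1.3 is true → IN Λ
[9] lift (6,10): star map gives -0.180340; window check -0.3 ≤ -0.180340 < 1.3 is true → IN Λ

1, 3, 4, 5, 6, 7, 8, 9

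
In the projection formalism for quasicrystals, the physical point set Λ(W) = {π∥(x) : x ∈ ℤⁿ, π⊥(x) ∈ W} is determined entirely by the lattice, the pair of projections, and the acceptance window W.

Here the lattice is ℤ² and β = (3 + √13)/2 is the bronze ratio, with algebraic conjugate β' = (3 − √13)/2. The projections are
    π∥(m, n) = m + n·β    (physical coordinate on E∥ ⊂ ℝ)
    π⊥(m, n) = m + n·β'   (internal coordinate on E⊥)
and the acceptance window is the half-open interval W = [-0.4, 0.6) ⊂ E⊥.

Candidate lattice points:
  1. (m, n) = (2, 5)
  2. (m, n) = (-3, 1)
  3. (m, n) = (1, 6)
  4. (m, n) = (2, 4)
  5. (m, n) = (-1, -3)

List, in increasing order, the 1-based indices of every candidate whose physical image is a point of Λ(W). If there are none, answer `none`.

β' = (3−√13)/2 ≈ -0.3028.
#1 (2,5): internal coord 2 + (5)·β' = +0.4861; +0.4861 ∈ [-0.4, 0.6) → IN Λ
#2 (-3,1): internal coord -3 + (1)·β' = -3.3028; -3.3028 ∉ [-0.4, 0.6) → out
#3 (1,6): internal coord 1 + (6)·β' = -0.8167; -0.8167 ∉ [-0.4, 0.6) → out
#4 (2,4): internal coord 2 + (4)·β' = +0.7889; +0.7889 ∉ [-0.4, 0.6) → out
#5 (-1,-3): internal coord -1 + (-3)·β' = -0.0917; -0.0917 ∈ [-0.4, 0.6) → IN Λ

1, 5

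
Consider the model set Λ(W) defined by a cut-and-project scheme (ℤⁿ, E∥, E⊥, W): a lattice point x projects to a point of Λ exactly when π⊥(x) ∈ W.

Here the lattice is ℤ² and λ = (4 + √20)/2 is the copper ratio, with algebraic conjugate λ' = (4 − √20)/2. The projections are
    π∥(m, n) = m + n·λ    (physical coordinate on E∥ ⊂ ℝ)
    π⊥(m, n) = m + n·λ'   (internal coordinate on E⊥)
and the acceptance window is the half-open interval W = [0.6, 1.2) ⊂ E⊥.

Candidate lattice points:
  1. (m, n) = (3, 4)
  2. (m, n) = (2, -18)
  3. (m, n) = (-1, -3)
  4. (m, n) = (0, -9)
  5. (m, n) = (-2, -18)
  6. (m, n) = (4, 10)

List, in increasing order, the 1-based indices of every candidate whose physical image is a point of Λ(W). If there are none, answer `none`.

none

λ' = (4−√20)/2 ≈ -0.236068.
candidate 1: (m,n)=(3,4) → π∥ = 3+4·λ ≈ 19.944272, π⊥ = 3+4·λ' ≈ 2.055728 ∉ [0.6, 1.2) ⇒ out
candidate 2: (m,n)=(2,-18) → π∥ = 2-18·λ ≈ -74.249224, π⊥ = 2-18·λ' ≈ 6.249224 ∉ [0.6, 1.2) ⇒ out
candidate 3: (m,n)=(-1,-3) → π∥ = -1-3·λ ≈ -13.708204, π⊥ = -1-3·λ' ≈ -0.291796 ∉ [0.6, 1.2) ⇒ out
candidate 4: (m,n)=(0,-9) → π∥ = 0-9·λ ≈ -38.124612, π⊥ = 0-9·λ' ≈ 2.124612 ∉ [0.6, 1.2) ⇒ out
candidate 5: (m,n)=(-2,-18) → π∥ = -2-18·λ ≈ -78.249224, π⊥ = -2-18·λ' ≈ 2.249224 ∉ [0.6, 1.2) ⇒ out
candidate 6: (m,n)=(4,10) → π∥ = 4+10·λ ≈ 46.360680, π⊥ = 4+10·λ' ≈ 1.639320 ∉ [0.6, 1.2) ⇒ out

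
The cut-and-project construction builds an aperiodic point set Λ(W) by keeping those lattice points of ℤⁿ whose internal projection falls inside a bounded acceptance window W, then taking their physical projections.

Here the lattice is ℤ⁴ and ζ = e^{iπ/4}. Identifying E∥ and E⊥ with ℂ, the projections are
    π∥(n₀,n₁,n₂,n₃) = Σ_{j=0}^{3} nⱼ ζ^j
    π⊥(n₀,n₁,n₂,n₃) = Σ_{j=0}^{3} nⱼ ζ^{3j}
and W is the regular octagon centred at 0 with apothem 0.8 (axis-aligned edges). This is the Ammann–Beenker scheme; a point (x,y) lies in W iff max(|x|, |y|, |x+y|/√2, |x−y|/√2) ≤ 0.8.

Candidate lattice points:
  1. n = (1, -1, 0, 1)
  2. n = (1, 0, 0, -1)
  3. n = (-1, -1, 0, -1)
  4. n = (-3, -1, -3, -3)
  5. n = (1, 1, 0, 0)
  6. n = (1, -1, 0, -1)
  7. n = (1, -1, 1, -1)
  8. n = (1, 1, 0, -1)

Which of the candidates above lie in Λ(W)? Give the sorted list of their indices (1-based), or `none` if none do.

π⊥(n) = n₀ + n₁ζ³ + n₂ζ⁶ + n₃ζ⁹ where ζ = e^{iπ/4}.
candidate 1: n = (1, -1, 0, 1) → π⊥ ≈ (+2.41421, +0.00000); max(|x|,|y|,|x±y|/√2) = 2.41421 > 0.8 ⇒ ∉ W
candidate 2: n = (1, 0, 0, -1) → π⊥ ≈ (+0.29289, -0.70711); max(|x|,|y|,|x±y|/√2) = 0.70711 ≤ 0.8 ⇒ ∈ W
candidate 3: n = (-1, -1, 0, -1) → π⊥ ≈ (-1.00000, -1.41421); max(|x|,|y|,|x±y|/√2) = 1.70711 > 0.8 ⇒ ∉ W
candidate 4: n = (-3, -1, -3, -3) → π⊥ ≈ (-4.41421, +0.17157); max(|x|,|y|,|x±y|/√2) = 4.41421 > 0.8 ⇒ ∉ W
candidate 5: n = (1, 1, 0, 0) → π⊥ ≈ (+0.29289, +0.70711); max(|x|,|y|,|x±y|/√2) = 0.70711 ≤ 0.8 ⇒ ∈ W
candidate 6: n = (1, -1, 0, -1) → π⊥ ≈ (+1.00000, -1.41421); max(|x|,|y|,|x±y|/√2) = 1.70711 > 0.8 ⇒ ∉ W
candidate 7: n = (1, -1, 1, -1) → π⊥ ≈ (+1.00000, -2.41421); max(|x|,|y|,|x±y|/√2) = 2.41421 > 0.8 ⇒ ∉ W
candidate 8: n = (1, 1, 0, -1) → π⊥ ≈ (-0.41421, +0.00000); max(|x|,|y|,|x±y|/√2) = 0.41421 ≤ 0.8 ⇒ ∈ W

2, 5, 8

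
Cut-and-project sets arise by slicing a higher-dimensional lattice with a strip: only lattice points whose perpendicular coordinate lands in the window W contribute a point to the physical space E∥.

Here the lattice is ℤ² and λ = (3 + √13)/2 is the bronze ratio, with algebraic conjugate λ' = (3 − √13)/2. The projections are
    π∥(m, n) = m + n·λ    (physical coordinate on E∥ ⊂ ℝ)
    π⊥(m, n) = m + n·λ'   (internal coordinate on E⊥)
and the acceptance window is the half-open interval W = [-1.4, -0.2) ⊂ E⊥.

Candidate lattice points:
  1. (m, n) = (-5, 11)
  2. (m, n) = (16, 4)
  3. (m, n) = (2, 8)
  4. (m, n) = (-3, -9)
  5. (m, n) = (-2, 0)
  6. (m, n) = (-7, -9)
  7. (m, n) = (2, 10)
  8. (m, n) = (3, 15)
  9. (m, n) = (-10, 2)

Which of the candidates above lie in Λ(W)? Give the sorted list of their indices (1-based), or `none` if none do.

3, 4, 7

Compute λ' = (3−√13)/2 = -0.30278, so π⊥(m,n) = m -0.30278·n.
#1 (-5,11): internal coord -5 + (11)·λ' = -8.33053; -8.33053 ∉ [-1.4, -0.2) → out
#2 (16,4): internal coord 16 + (4)·λ' = +14.78890; +14.78890 ∉ [-1.4, -0.2) → out
#3 (2,8): internal coord 2 + (8)·λ' = -0.42221; -0.42221 ∈ [-1.4, -0.2) → IN Λ
#4 (-3,-9): internal coord -3 + (-9)·λ' = -0.27502; -0.27502 ∈ [-1.4, -0.2) → IN Λ
#5 (-2,0): internal coord -2 + (0)·λ' = -2.00000; -2.00000 ∉ [-1.4, -0.2) → out
#6 (-7,-9): internal coord -7 + (-9)·λ' = -4.27502; -4.27502 ∉ [-1.4, -0.2) → out
#7 (2,10): internal coord 2 + (10)·λ' = -1.02776; -1.02776 ∈ [-1.4, -0.2) → IN Λ
#8 (3,15): internal coord 3 + (15)·λ' = -1.54163; -1.54163 ∉ [-1.4, -0.2) → out
#9 (-10,2): internal coord -10 + (2)·λ' = -10.60555; -10.60555 ∉ [-1.4, -0.2) → out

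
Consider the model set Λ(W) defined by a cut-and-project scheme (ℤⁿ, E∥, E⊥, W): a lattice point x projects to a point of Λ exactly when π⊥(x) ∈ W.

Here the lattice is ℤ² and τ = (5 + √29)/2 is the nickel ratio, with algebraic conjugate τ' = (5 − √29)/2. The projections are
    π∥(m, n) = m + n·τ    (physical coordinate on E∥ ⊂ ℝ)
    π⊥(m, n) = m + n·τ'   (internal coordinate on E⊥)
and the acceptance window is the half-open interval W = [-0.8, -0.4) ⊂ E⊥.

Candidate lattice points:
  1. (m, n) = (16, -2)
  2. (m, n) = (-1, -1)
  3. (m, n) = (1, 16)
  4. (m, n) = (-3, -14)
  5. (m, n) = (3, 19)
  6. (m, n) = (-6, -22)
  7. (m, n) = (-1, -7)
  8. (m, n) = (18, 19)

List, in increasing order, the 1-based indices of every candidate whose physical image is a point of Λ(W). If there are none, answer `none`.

5

τ' = (5−√29)/2 ≈ -0.192582.
#1 (16,-2): internal coord 16 + (-2)·τ' = +16.385165; +16.385165 ∉ [-0.8, -0.4) → out
#2 (-1,-1): internal coord -1 + (-1)·τ' = -0.807418; -0.807418 ∉ [-0.8, -0.4) → out
#3 (1,16): internal coord 1 + (16)·τ' = -2.081318; -2.081318 ∉ [-0.8, -0.4) → out
#4 (-3,-14): internal coord -3 + (-14)·τ' = -0.303846; -0.303846 ∉ [-0.8, -0.4) → out
#5 (3,19): internal coord 3 + (19)·τ' = -0.659066; -0.659066 ∈ [-0.8, -0.4) → IN Λ
#6 (-6,-22): internal coord -6 + (-22)·τ' = -1.763187; -1.763187 ∉ [-0.8, -0.4) → out
#7 (-1,-7): internal coord -1 + (-7)·τ' = +0.348077; +0.348077 ∉ [-0.8, -0.4) → out
#8 (18,19): internal coord 18 + (19)·τ' = +14.340934; +14.340934 ∉ [-0.8, -0.4) → out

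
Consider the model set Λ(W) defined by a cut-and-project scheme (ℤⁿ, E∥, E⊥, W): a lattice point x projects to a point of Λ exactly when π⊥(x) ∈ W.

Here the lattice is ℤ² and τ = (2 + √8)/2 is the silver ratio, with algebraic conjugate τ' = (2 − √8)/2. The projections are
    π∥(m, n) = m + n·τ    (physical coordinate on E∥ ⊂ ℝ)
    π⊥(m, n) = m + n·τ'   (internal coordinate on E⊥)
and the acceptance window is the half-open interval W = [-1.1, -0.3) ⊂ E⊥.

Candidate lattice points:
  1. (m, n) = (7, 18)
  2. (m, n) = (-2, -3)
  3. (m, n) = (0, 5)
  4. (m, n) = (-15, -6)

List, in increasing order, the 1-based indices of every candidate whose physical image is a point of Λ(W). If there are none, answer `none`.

1, 2

Compute τ' = (2−√8)/2 = -0.414214, so π⊥(m,n) = m -0.414214·n.
candidate 1: (m,n)=(7,18) → π∥ = 7+18·τ ≈ 50.455844, π⊥ = 7+18·τ' ≈ -0.455844 ∈ [-1.1, -0.3) ⇒ IN Λ
candidate 2: (m,n)=(-2,-3) → π∥ = -2-3·τ ≈ -9.242641, π⊥ = -2-3·τ' ≈ -0.757359 ∈ [-1.1, -0.3) ⇒ IN Λ
candidate 3: (m,n)=(0,5) → π∥ = 0+5·τ ≈ 12.071068, π⊥ = 0+5·τ' ≈ -2.071068 ∉ [-1.1, -0.3) ⇒ out
candidate 4: (m,n)=(-15,-6) → π∥ = -15-6·τ ≈ -29.485281, π⊥ = -15-6·τ' ≈ -12.514719 ∉ [-1.1, -0.3) ⇒ out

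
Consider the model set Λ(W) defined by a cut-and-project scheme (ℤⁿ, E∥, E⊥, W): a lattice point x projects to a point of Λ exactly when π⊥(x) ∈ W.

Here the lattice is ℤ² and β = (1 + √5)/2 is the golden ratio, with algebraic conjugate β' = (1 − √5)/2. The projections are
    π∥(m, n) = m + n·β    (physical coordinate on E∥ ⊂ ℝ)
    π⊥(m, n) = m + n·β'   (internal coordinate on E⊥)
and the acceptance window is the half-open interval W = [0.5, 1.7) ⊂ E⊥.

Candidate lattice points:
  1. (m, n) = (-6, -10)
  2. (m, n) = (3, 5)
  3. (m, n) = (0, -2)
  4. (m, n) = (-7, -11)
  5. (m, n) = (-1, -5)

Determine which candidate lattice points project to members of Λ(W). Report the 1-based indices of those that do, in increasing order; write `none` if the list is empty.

3

β' = (1−√5)/2 ≈ -0.618034.
candidate 1: (m,n)=(-6,-10) → π∥ = -6-10·β ≈ -22.180340, π⊥ = -6-10·β' ≈ 0.180340 ∉ [0.5, 1.7) ⇒ out
candidate 2: (m,n)=(3,5) → π∥ = 3+5·β ≈ 11.090170, π⊥ = 3+5·β' ≈ -0.090170 ∉ [0.5, 1.7) ⇒ out
candidate 3: (m,n)=(0,-2) → π∥ = 0-2·β ≈ -3.236068, π⊥ = 0-2·β' ≈ 1.236068 ∈ [0.5, 1.7) ⇒ IN Λ
candidate 4: (m,n)=(-7,-11) → π∥ = -7-11·β ≈ -24.798374, π⊥ = -7-11·β' ≈ -0.201626 ∉ [0.5, 1.7) ⇒ out
candidate 5: (m,n)=(-1,-5) → π∥ = -1-5·β ≈ -9.090170, π⊥ = -1-5·β' ≈ 2.090170 ∉ [0.5, 1.7) ⇒ out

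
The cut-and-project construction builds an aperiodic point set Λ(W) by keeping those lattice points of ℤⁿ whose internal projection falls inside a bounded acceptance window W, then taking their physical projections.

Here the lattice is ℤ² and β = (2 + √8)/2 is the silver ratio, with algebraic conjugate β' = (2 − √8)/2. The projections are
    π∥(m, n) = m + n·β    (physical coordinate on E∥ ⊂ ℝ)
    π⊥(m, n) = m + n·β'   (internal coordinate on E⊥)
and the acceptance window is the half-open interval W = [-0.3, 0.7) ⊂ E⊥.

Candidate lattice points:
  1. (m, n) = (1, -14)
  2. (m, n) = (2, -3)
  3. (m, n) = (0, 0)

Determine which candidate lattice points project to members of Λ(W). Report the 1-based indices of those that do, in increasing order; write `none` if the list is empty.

Numerically β ≈ 2.41421 and β' = −1/β ≈ -0.41421.
candidate 1: (m,n)=(1,-14) → π∥ = 1-14·β ≈ -32.79899, π⊥ = 1-14·β' ≈ 6.79899 ∉ [-0.3, 0.7) ⇒ out
candidate 2: (m,n)=(2,-3) → π∥ = 2-3·β ≈ -5.24264, π⊥ = 2-3·β' ≈ 3.24264 ∉ [-0.3, 0.7) ⇒ out
candidate 3: (m,n)=(0,0) → π∥ = 0+0·β ≈ 0.00000, π⊥ = 0+0·β' ≈ 0.00000 ∈ [-0.3, 0.7) ⇒ IN Λ

3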